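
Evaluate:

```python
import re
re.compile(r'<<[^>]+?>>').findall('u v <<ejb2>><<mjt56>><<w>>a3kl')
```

['<<ejb2>>', '<<mjt56>>', '<<w>>']

Walking the string: at [4:12] → '<<ejb2>>'; at [12:21] → '<<mjt56>>'; at [21:26] → '<<w>>'.
With no groups in the pattern, `findall` gives back each whole match — 3 here.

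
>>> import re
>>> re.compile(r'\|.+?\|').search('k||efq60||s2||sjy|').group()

'||efq60|'

With the lazy modifier that quantifier settles for the fewest repetitions that let the rest of the pattern succeed (the atoms after it are unaffected and can still be greedy).
`re.search` scans for the first position where the pattern succeeds.
The match spans [1:9] → '||efq60|'.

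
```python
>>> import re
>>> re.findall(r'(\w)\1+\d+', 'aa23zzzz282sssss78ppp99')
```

['a', 'z', 's', 'p']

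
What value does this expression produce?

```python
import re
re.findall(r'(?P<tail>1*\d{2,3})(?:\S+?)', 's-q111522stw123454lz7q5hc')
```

['111522', '1234']

Pattern: zero or more of the literal '1', then 2 to 3 of a digit (captured as 'tail'); then one or more of a non-whitespace character (lazy) (non-capturing group).
Walking the string: at [3:10] match '111522s', group 1 = '111522'; at [12:17] match '12345', group 1 = '1234'.
`findall` collects group 1 from each match (2 total).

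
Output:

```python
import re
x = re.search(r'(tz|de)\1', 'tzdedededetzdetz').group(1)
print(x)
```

The match spans [2:6] → 'dede'.
Captured: group 1 = 'de'.

de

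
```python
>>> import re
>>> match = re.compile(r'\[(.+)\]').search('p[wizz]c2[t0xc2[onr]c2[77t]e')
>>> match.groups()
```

The match spans [1:27] → '[wizz]c2[t0xc2[onr]c2[77t]'.
Captured: group 1 = 'wizz]c2[t0xc2[onr]c2[77t'.

('wizz]c2[t0xc2[onr]c2[77t',)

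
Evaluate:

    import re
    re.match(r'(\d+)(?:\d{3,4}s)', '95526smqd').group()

'95526s'

`re.match` won't scan ahead — the pattern has to work from the very first character.
The match spans [0:6] → '95526s'.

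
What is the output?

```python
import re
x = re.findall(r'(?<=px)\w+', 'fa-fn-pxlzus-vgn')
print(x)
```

['lzus']

The lookaround is zero-width — it requires the adjacent text to match without consuming it, so the asserted text isn't part of the match.
Walking the string: at [8:12] → 'lzus'.
No capturing groups, so `findall` returns the 1 full match string.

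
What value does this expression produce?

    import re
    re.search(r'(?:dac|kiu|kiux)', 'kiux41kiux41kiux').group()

'kiu'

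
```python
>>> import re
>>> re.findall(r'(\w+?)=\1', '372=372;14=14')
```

`\1` is not a pattern — it's the concrete string captured by group 1, re-applied verbatim.
One capturing group, so `findall` returns just the captured substring from each match — 2 in all.

['372', '14']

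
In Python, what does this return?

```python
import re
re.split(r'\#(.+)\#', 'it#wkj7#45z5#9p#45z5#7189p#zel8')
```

Matches to split on: at [2:27] → '#wkj7#45z5#9p#45z5#7189p#'.
With a capturing group present, the delimiter's captured portion is kept in the result list.

['it', 'wkj7#45z5#9p#45z5#7189p', 'zel8']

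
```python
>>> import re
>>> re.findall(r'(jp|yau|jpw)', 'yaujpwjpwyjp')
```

['yau', 'jp', 'jp', 'jp']

Alternation isn't longest-match — the leftmost alternative that fits at this position is chosen.
Matches: at [0:3] match 'yau', group 1 = 'yau'; at [3:5] match 'jp', group 1 = 'jp'; at [6:8] match 'jp', group 1 = 'jp'; at [10:12] match 'jp', group 1 = 'jp'.
`findall` collects group 1 from each match (4 total).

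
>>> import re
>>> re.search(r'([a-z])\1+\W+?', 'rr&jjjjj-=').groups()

('r',)

After group 1 captures some text, `\1` only succeeds where that same text appears again.
Unlike `match`, `search` isn't anchored — it looks for the pattern anywhere in the string.
The match spans [0:3] → 'rr&'.
Captured: group 1 = 'r'.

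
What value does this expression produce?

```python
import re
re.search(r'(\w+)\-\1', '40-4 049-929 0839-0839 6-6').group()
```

'9-9'

A backreference is literal: `\1` must see the identical characters the first group matched.
`re.search` scans for the first position where the pattern succeeds.
The match spans [7:10] → '9-9'.
Captured: group 1 = '9'.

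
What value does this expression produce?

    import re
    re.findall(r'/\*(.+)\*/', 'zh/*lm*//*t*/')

Walking the string: at [2:13] match '/*lm*//*t*/', group 1 = 'lm*//*t'.
One capturing group, so `findall` returns just the captured substring from the one match — 1 in all.

['lm*//*t']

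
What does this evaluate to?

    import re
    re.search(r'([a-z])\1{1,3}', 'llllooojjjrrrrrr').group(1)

A backreference is literal: `\1` must see the identical characters the first group matched.
`re.search` scans for the first position where the pattern succeeds.
The match spans [0:4] → 'llll'.
Captured: group 1 = 'l'.

'l'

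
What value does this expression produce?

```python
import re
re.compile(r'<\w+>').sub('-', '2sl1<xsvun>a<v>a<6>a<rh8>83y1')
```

Matches: at [4:11] → '<xsvun>'; at [12:15] → '<v>'; at [16:19] → '<6>'; at [20:25] → '<rh8>'.
Each match is replaced by '-'.

'2sl1-a-a-a-83y1'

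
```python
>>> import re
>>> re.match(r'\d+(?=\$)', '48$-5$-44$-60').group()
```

'48'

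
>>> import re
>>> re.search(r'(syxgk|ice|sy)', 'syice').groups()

The match spans [0:2] → 'sy'.
Captured: group 1 = 'sy'.

('sy',)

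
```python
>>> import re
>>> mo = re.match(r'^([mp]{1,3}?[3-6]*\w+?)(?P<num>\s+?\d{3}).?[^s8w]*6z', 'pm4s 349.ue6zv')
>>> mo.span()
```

Pattern: anchored at the start of the string; then 1 to 3 of one of [mp] (lazy), then zero or more of a character in [3-6], then one or more of a word character (lazy) (captured); then one or more of whitespace (lazy), then exactly 3 of a digit (captured as 'num'); then optionally any character, then zero or more of any character except [s8w], then the literal '6z'.
With `match`, the pattern is implicitly anchored at the beginning.
The match spans [0:13] → 'pm4s 349.ue6z'.
Captured: group 1 = 'pm4s', group 2 = ' 349'.

(0, 13)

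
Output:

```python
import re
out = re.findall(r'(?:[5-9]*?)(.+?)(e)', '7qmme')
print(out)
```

The `?` after the quantifier makes it lazy — it takes as little as possible before letting the rest of the pattern try.
Multiple groups make `findall` return tuples — one 2-tuple for the one match.

[('7qmm', 'e')]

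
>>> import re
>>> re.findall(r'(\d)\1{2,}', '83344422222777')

`\1` is not a pattern — it's the concrete string captured by group 1, re-applied verbatim.
One capturing group, so `findall` returns just the captured substring from each match — 3 in all.

['4', '2', '7']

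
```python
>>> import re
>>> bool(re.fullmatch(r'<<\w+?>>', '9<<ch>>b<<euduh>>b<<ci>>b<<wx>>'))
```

`re.fullmatch` requires the pattern to consume the entire string.
Here there's no way to consume every character, so the call returns None, and `bool(None)` is False.

False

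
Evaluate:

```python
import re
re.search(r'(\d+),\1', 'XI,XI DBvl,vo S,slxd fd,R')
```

None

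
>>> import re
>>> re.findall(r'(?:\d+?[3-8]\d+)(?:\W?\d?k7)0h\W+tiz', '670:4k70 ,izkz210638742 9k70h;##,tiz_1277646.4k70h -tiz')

['210638742 9k70h;##,tiz', '1277646.4k70h -tiz']

The pattern matches one or more of a digit (lazy), then a character in [3-8], then one or more of a digit (non-capturing group); then optionally a non-word character, then optionally a digit, then the literal 'k7' (non-capturing group); then the literal '0h', then one or more of a non-word character, then the literal 'tiz'.
Scanning left to right: at [14:36] → '210638742 9k70h;##,tiz'; at [37:55] → '1277646.4k70h -tiz'.
`findall` yields the raw match text (2 of them) because the pattern has no groups.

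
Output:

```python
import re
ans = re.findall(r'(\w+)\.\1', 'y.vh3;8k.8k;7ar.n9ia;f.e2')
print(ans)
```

['8k']

After group 1 captures some text, `\1` only succeeds where that same text appears again.
With a single group, `findall` returns only what that group captured — 1 item.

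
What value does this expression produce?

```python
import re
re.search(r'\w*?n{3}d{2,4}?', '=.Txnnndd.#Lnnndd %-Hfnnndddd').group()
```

'Txnnndd'

This matches zero or more of a word character (lazy), then exactly 3 of a literal 'n'; then 2 to 4 of a literal 'd' (lazy).
`search` walks the string left to right and returns the first match it finds.
The match spans [2:9] → 'Txnnndd'.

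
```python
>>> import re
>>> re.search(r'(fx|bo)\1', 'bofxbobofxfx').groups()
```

('bo',)

`\1` has to match the exact text group 1 already captured.
`re.search` scans for the first position where the pattern succeeds.
The match spans [4:8] → 'bobo'.
Captured: group 1 = 'bo'.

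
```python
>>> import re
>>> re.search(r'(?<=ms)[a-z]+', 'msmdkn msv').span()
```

The lookaround is zero-width — it requires the adjacent text to match without consuming it, so the asserted text isn't part of the match.
The match spans [2:6] → 'mdkn'.

(2, 6)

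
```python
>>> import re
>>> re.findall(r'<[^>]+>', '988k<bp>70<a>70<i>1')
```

['<bp>', '<a>', '<i>']

Matches: at [4:8] → '<bp>'; at [10:13] → '<a>'; at [15:18] → '<i>'.
Since nothing is captured, `findall` lists the 3 matched substrings directly.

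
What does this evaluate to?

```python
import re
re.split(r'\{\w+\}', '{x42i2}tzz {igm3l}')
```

['', 'tzz ', '']

`split` removes every match and returns the 3 fragments in between.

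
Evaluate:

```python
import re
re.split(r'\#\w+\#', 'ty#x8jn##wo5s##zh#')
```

The string is cut at each match, leaving 4 pieces.

['ty', '', '', '']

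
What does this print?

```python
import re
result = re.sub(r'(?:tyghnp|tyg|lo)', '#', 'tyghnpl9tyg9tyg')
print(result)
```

#l9#9#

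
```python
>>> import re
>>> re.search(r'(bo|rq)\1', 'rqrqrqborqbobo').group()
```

After group 1 captures some text, `\1` only succeeds where that same text appears again.
Unlike `match`, `search` isn't anchored — it looks for the pattern anywhere in the string.
The match spans [0:4] → 'rqrq'.
Captured: group 1 = 'rq'.

'rqrq'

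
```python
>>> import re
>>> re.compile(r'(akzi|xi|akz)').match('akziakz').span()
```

(0, 4)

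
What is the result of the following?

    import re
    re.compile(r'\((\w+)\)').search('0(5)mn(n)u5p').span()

`search` walks the string left to right and returns the first match it finds.
The match spans [1:4] → '(5)'.
Captured: group 1 = '5'.

(1, 4)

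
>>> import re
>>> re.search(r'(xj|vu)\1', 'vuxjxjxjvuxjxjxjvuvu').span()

(2, 6)

The backreference `\1` re-matches whatever the first group consumed, character for character.
The match spans [2:6] → 'xjxj'.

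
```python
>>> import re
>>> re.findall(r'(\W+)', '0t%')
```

['%']

Pattern: one or more of a non-word character (captured).
Walking the string: at [2:3] match '%', group 1 = '%'.
Because there's exactly one group, `findall` drops the full match and keeps group 1 from the one hit.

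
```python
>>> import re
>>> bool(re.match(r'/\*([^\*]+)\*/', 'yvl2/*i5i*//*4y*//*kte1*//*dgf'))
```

False

`re.match` won't scan ahead — the pattern has to work from the very first character.
Here the string doesn't start with a match, so the call returns None, and `bool(None)` is False.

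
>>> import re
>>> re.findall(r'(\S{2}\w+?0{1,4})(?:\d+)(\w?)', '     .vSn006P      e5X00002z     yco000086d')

[('.vSn00', 'P'), ('e5X0000', 'z'), ('yco0000', 'd')]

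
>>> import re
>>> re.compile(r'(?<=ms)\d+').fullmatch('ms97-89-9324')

None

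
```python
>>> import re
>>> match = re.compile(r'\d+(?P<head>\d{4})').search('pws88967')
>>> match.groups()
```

The match spans [3:8] → '88967'.
Captured: group 1 = '8967'.

('8967',)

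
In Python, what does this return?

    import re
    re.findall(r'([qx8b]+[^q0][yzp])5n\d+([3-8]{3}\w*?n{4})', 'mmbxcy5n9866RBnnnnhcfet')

[('bxcy', '866RBnnnn')]

`findall` packs the 2 group values into a tuple for every match.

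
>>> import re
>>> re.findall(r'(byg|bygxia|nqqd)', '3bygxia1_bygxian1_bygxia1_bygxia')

['byg', 'byg', 'byg', 'byg']

Branches in `(...|...)` are attempted left-to-right; the first branch that allows the whole pattern to succeed is taken.
`findall` collects group 1 from each match (4 total).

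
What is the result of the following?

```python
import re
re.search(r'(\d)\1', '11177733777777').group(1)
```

'1'

The match spans [0:2] → '11'.
Captured: group 1 = '1'.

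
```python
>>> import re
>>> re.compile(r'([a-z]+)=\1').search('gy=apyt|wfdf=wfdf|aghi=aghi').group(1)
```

`\1` is not a pattern — it's the concrete string captured by group 1, re-applied verbatim.
`search` walks the string left to right and returns the first match it finds.
The match spans [8:17] → 'wfdf=wfdf'.
Captured: group 1 = 'wfdf'.

'wfdf'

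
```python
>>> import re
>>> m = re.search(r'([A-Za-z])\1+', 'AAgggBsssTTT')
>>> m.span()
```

After group 1 captures some text, `\1` only succeeds where that same text appears again.
The match spans [0:2] → 'AA'.

(0, 2)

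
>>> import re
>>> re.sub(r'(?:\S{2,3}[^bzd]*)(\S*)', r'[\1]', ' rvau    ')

' []'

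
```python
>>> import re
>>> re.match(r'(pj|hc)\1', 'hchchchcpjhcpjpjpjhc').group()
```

A backreference is literal: `\1` must see the identical characters the first group matched.
`match` is anchored at position 0; if the pattern doesn't fit there, it returns None.
The match spans [0:4] → 'hchc'.
Captured: group 1 = 'hc'.

'hchc'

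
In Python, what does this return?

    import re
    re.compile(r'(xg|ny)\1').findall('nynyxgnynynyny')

['ny', 'ny', 'ny']

After group 1 captures some text, `\1` only succeeds where that same text appears again.
Walking the string: at [0:4] match 'nyny', group 1 = 'ny'; at [6:10] match 'nyny', group 1 = 'ny'; at [10:14] match 'nyny', group 1 = 'ny'.
Because there's exactly one group, `findall` drops the full match and keeps group 1 from each hit.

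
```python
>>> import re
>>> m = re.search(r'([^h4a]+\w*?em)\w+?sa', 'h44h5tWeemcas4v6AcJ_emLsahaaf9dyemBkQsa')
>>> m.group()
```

Pattern: one or more of any character except [h4a], then zero or more of a word character (lazy), then the literal 'em' (captured); then one or more of a word character (lazy), then the literal 'sa'.
`search` walks the string left to right and returns the first match it finds.
The match spans [4:25] → '5tWeemcas4v6AcJ_emLsa'.
Captured: group 1 = '5tWeemcas4v6AcJ_em'.

'5tWeemcas4v6AcJ_emLsa'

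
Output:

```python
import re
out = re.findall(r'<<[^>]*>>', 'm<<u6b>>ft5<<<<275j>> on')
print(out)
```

Matches: at [1:8] → '<<u6b>>'; at [11:21] → '<<<<275j>>'.
With no groups in the pattern, `findall` gives back each whole match — 2 here.

['<<u6b>>', '<<<<275j>>']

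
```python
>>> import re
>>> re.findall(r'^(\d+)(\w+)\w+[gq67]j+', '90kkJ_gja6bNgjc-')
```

[('90', 'kkJ_gja6b')]

Pattern: anchored at the start of the string; then one or more of a digit (captured); then one or more of a word character (captured); then one or more of a word character, then one of [gq67], then one or more of a literal 'j'.
Scanning left to right: at [0:14] match '90kkJ_gja6bNgj', groups = ('90', 'kkJ_gja6b').
`findall` packs the 2 group values into a tuple for every match.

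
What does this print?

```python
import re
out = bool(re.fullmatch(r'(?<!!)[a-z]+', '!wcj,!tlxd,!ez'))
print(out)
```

False

`(?!…)`/`(?<!…)` only lets a position through if the neighbouring text does NOT match; no characters are consumed.
For `fullmatch`, every character of the input must be accounted for by the pattern.
Here there's no way to consume every character, so the call returns None, and `bool(None)` is False.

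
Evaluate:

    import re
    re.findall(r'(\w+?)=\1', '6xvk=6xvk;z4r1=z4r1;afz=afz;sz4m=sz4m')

`\1` is not a pattern — it's the concrete string captured by group 1, re-applied verbatim.
Because there's exactly one group, `findall` drops the full match and keeps group 1 from each hit.

['6xvk', 'z4r1', 'afz', 'sz4m']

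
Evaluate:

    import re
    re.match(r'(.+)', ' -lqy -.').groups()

(' -lqy -.',)

The match spans [0:8] → ' -lqy -.'.
Captured: group 1 = ' -lqy -.'.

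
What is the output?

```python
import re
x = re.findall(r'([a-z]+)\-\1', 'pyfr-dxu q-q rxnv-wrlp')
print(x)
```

['q']

A backreference is literal: `\1` must see the identical characters the first group matched.
Scanning left to right: at [9:12] match 'q-q', group 1 = 'q'.
Because there's exactly one group, `findall` drops the full match and keeps group 1 from the one hit.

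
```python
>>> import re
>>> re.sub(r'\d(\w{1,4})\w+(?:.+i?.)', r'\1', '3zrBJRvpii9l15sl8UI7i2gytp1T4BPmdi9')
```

'zrBJ'

Each match is replaced using the text its own group 1 captured.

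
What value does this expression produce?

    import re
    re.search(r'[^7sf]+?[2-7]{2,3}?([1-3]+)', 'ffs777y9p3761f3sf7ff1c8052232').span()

(6, 13)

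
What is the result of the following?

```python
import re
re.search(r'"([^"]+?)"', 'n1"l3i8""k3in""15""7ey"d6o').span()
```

(2, 8)

Unlike `match`, `search` isn't anchored — it looks for the pattern anywhere in the string.
The match spans [2:8] → '"l3i8"'.
Captured: group 1 = 'l3i8'.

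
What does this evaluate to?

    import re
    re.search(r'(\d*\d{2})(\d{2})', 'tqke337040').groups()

The match spans [4:10] → '337040'.
Captured: group 1 = '3370', group 2 = '40'.

('3370', '40')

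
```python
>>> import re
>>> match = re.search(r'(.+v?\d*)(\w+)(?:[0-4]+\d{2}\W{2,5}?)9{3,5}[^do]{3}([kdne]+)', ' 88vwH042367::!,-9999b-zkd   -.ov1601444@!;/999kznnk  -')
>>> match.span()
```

The pattern matches one or more of any character, then optionally the literal 'v', then zero or more of a digit (captured); then one or more of a word character (captured); then one or more of a character in [0-4], then exactly 2 of a digit, then 2 to 5 of a non-word character (lazy) (non-capturing group); then 3 to 5 of the literal '9', then exactly 3 of any character except [do]; then one or more of one of [kdne] (captured).
`search` walks the string left to right and returns the first match it finds.
The match spans [0:52] → ' 88vwH042367::!,-9999b-zkd   -.ov1601444@!;/999kznnk'.
Captured: group 1 = ' 88vwH042367::!,-9999b-zkd   -.ov160', group 2 = '1', group 3 = 'nk'.

(0, 52)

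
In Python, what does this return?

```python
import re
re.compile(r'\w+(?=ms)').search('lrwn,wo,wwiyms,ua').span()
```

(8, 12)

Lookahead/lookbehind check context without consuming it, so the matched span excludes the asserted characters.
`re.search` scans for the first position where the pattern succeeds.
The match spans [8:12] → 'wwiy'.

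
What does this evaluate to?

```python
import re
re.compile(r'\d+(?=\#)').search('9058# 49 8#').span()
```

The lookaround is zero-width — it requires the adjacent text to match without consuming it, so the asserted text isn't part of the match.
`re.search` tries every starting position until one works.
The match spans [0:4] → '9058'.

(0, 4)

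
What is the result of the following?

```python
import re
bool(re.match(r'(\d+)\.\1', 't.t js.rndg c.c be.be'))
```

`\1` is not a pattern — it's the concrete string captured by group 1, re-applied verbatim.
With `match`, the pattern is implicitly anchored at the beginning.
Here the pattern fails at index 0, so the call returns None, and `bool(None)` is False.

False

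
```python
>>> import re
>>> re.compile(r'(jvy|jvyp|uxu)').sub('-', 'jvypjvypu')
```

'-p-pu'

`|` is ordered: at each position the engine commits to the first alternative that works.
`sub` substitutes '-' at each match site.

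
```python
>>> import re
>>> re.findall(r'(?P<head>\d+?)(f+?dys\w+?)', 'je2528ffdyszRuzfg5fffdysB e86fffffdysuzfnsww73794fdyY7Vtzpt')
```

[('2528', 'ffdysz'), ('5', 'fffdysB'), ('86', 'fffffdysu')]

Lazy quantifiers expand one character at a time until the remainder of the pattern can match.
`findall` packs the 2 group values into a tuple for every match.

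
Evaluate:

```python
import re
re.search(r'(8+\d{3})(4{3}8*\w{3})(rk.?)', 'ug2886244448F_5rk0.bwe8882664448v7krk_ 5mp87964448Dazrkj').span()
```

(3, 18)

The match spans [3:18] → '886244448F_5rk0'.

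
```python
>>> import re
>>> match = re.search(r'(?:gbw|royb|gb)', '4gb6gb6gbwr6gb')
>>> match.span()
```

`re.search` scans for the first position where the pattern succeeds.
The match spans [1:3] → 'gb'.

(1, 3)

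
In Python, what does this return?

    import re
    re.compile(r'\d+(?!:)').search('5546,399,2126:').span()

Because the assertion is negative and zero-width, positions next to the forbidden text are skipped.
The match spans [0:4] → '5546'.

(0, 4)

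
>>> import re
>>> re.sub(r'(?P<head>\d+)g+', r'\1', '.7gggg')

'.7'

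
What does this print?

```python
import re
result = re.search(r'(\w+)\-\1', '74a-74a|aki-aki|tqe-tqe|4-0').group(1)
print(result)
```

The backreference `\1` re-matches whatever the first group consumed, character for character.
Unlike `match`, `search` isn't anchored — it looks for the pattern anywhere in the string.
The match spans [0:7] → '74a-74a'.
Captured: group 1 = '74a'.

74a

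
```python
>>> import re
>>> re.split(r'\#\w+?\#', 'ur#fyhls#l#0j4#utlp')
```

Each match becomes a cut point; 3 segments remain.

['ur', 'l', 'utlp']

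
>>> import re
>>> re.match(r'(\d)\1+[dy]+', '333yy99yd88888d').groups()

('3',)

The match spans [0:5] → '333yy'.
Captured: group 1 = '3'.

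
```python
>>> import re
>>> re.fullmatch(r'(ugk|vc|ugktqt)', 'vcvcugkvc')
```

None

`re.fullmatch` requires the pattern to consume the entire string.
Here the string isn't matched end-to-end, so the call returns None.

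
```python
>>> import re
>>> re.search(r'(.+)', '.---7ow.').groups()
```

This matches one or more of any character (captured).
`re.search` tries every starting position until one works.
The match spans [0:8] → '.---7ow.'.
Captured: group 1 = '.---7ow.'.

('.---7ow.',)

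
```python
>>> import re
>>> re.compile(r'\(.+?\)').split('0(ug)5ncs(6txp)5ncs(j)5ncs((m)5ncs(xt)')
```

Splitting on the pattern gives 6 pieces.

['0', '5ncs', '5ncs', '5ncs', '5ncs', '']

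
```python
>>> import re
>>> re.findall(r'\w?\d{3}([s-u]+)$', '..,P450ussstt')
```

The pattern matches optionally a word character, then exactly 3 of a digit; then one or more of a character in [s-u] (captured); then anchored at the end.
Walking the string: at [3:13] match 'P450ussstt', group 1 = 'ussstt'.
`findall` collects group 1 from the one match (1 total).

['ussstt']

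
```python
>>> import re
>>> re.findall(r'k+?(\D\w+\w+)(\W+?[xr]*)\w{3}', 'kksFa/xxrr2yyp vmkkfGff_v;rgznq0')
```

[('ksFa', '/xxrr'), ('kfGff_v', ';r')]

With the lazy modifier that quantifier settles for the fewest repetitions that let the rest of the pattern succeed (the atoms after it are unaffected and can still be greedy).
`findall` packs the 2 group values into a tuple for every match.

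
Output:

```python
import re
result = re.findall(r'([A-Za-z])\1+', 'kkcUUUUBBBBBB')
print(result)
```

A backreference is literal: `\1` must see the identical characters the first group matched.
Walking the string: at [0:2] match 'kk', group 1 = 'k'; at [3:7] match 'UUUU', group 1 = 'U'; at [7:13] match 'BBBBBB', group 1 = 'B'.
One capturing group, so `findall` returns just the captured substring from each match — 3 in all.

['k', 'U', 'B']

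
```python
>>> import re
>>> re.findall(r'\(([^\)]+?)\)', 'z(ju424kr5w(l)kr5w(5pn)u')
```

`findall` collects group 1 from each match (2 total).

['ju424kr5w(l', '5pn']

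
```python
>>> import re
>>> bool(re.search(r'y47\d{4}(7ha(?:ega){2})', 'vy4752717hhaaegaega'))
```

False

This matches the literal 'y47', then exactly 4 of a digit; then the literal '7ha', then the literal 'ega' repeated 2 times (captured).
Unlike `match`, `search` isn't anchored — it looks for the pattern anywhere in the string.
Here the pattern never matches, so the call returns None, and `bool(None)` is False.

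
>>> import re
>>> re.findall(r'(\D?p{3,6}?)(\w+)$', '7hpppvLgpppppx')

[('hppp', 'vLgpppppx')]

The pattern matches optionally a non-digit, then 3 to 6 of the literal 'p' (lazy) (captured); then one or more of a word character (captured); then anchored at the end.
`findall` packs the 2 group values into a tuple for every match.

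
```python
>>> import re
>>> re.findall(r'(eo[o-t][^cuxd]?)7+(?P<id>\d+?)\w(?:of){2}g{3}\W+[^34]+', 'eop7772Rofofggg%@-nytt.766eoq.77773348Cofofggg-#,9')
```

The pattern matches the literal 'eo', then a character in [o-t], then optionally any character except [cuxd] (captured); then one or more of a literal '7'; then one or more of a digit (lazy) (captured as 'id'); then a word character, then the literal 'of' repeated 2 times; then exactly 3 of the literal 'g', then one or more of a non-word character, then one or more of any character except [34].
Multiple groups make `findall` return tuples — one 2-tuple for the one match.

[('eop7', '2')]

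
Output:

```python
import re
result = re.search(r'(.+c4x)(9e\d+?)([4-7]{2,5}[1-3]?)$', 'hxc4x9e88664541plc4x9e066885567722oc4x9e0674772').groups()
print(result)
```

('hxc4x9e88664541plc4x9e066885567722oc4x', '9e0', '674772')

This matches one or more of any character, then the literal 'c4x' (captured); then the literal '9e', then one or more of a digit (lazy) (captured); then 2 to 5 of a character in [4-7], then optionally a character in [1-3] (captured); then anchored at the end.
`re.search` scans for the first position where the pattern succeeds.
The match spans [0:47] → 'hxc4x9e88664541plc4x9e066885567722oc4x9e0674772'.
Captured: group 1 = 'hxc4x9e88664541plc4x9e066885567722oc4x', group 2 = '9e0', group 3 = '674772'.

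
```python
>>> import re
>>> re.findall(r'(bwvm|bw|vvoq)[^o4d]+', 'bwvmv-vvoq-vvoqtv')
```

['bwvm', 'vvoq']

The regex engine tests alternatives in the order written; an earlier branch that matches wins even if a later one would match more.
Scanning left to right: at [0:8] match 'bwvmv-vv', group 1 = 'bwvm'; at [11:17] match 'vvoqtv', group 1 = 'vvoq'.
One capturing group, so `findall` returns just the captured substring from each match — 2 in all.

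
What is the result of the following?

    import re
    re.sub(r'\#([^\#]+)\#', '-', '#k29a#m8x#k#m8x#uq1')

Matches: at [0:6] → '#k29a#'; at [9:12] → '#k#'.
Each match is replaced by '-'.

'-m8x-m8x#uq1'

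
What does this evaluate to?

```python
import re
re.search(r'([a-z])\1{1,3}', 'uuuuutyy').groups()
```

('u',)

The match spans [0:4] → 'uuuu'.
Captured: group 1 = 'u'.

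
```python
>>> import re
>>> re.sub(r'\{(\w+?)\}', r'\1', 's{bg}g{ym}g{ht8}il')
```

Matches: at [1:5] → '{bg}'; at [6:10] → '{ym}'; at [11:16] → '{ht8}'.
Each match is replaced using the text its own group 1 captured.

'sbggymght8il'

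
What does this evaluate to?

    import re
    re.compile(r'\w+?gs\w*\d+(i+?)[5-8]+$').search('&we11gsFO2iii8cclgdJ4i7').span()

This matches one or more of a word character (lazy); then the literal 'gs', then zero or more of a word character, then one or more of a digit; then one or more of a literal 'i' (lazy) (captured); then one or more of a character in [5-8]; then anchored at the end.
The match spans [1:23] → 'we11gsFO2iii8cclgdJ4i7'.

(1, 23)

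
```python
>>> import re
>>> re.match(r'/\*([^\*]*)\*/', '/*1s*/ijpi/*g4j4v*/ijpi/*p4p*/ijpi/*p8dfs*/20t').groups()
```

('1s',)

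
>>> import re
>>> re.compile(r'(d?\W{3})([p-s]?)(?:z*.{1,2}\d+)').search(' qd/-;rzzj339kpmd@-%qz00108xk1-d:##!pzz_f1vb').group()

'd/-;rzzj339'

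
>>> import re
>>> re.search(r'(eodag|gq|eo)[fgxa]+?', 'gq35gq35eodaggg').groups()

('eodag',)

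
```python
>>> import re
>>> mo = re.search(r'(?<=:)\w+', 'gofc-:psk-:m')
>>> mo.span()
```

Because the assertion is zero-width, the text it checks is not consumed and won't appear in the result.
`re.search` scans for the first position where the pattern succeeds.
The match spans [6:9] → 'psk'.

(6, 9)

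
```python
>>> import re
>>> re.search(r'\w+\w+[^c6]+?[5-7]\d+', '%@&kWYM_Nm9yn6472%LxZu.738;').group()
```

'kWYM_Nm9yn6472%LxZu.738'

Pattern: one or more of a word character, then one or more of a word character; then one or more of any character except [c6] (lazy); then a character in [5-7], then one or more of a digit.
The match spans [3:26] → 'kWYM_Nm9yn6472%LxZu.738'.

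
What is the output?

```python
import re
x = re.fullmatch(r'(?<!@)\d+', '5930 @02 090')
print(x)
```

None

A negative assertion filters positions out without eating any characters.
`re.fullmatch` requires the pattern to consume the entire string.
Here the pattern can't cover the whole string, so the call returns None.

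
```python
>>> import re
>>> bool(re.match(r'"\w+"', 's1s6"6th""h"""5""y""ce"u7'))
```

With `match`, the pattern is implicitly anchored at the beginning.
Here position 0 doesn't satisfy it, so the call returns None, and `bool(None)` is False.

False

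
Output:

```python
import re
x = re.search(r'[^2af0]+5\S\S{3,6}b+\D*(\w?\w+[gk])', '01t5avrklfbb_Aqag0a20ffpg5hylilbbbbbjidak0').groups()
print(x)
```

('0a20ffpg5hylilbbbbbjidak',)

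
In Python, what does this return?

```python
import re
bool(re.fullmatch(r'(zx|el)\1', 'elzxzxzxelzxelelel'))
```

False

After group 1 captures some text, `\1` only succeeds where that same text appears again.
For `fullmatch`, every character of the input must be accounted for by the pattern.
Here the string isn't matched end-to-end, so the call returns None, and `bool(None)` is False.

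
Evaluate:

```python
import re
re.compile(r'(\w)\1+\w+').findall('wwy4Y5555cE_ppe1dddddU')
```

['w']

The backreference `\1` re-matches whatever the first group consumed, character for character.
Scanning left to right: at [0:22] match 'wwy4Y5555cE_ppe1dddddU', group 1 = 'w'.
Because there's exactly one group, `findall` drops the full match and keeps group 1 from the one hit.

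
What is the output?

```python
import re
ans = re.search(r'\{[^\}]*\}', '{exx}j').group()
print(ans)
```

{exx}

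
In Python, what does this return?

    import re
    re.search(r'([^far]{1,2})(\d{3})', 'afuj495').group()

'uj495'

Pattern: 1 to 2 of any character except [far] (captured); then exactly 3 of a digit (captured).
`search` walks the string left to right and returns the first match it finds.
The match spans [2:7] → 'uj495'.
Captured: group 1 = 'uj', group 2 = '495'.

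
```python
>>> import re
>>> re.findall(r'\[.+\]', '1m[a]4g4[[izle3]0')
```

['[a]4g4[[izle3]']

Walking the string: at [2:16] → '[a]4g4[[izle3]'.
With no groups in the pattern, `findall` gives back each whole match — 1 here.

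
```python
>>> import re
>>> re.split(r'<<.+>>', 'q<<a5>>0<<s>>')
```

['q', '']

Matches to split on: at [1:13] → '<<a5>>0<<s>>'.
The string is cut at each match, leaving 2 pieces.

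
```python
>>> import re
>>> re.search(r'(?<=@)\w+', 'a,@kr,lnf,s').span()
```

(3, 5)

The positive lookaround only admits positions where the adjacent text matches; those characters stay outside the span.
The match spans [3:5] → 'kr'.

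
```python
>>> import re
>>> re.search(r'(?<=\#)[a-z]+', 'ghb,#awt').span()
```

(5, 8)

The lookaround is zero-width — it requires the adjacent text to match without consuming it, so the asserted text isn't part of the match.
`search` walks the string left to right and returns the first match it finds.
The match spans [5:8] → 'awt'.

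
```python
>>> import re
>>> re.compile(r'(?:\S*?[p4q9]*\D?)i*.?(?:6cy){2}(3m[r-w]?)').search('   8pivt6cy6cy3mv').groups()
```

The match spans [3:17] → '8pivt6cy6cy3mv'.
Captured: group 1 = '3mv'.

('3mv',)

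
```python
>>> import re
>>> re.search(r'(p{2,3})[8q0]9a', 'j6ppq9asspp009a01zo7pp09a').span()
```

(2, 7)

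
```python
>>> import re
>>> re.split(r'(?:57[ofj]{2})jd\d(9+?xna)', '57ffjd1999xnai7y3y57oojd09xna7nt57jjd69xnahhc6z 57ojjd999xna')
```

Pattern: the literal '57', then exactly 2 of one of [ofj] (non-capturing group); then the literal 'jd', then a digit; then one or more of a literal '9' (lazy), then the literal 'xna' (captured).
Matches to split on: at [0:13] → '57ffjd1999xna'; at [18:29] → '57oojd09xna'; at [48:60] → '57ojjd999xna'.
`re.split` interleaves the captured-group text with the surrounding fragments.

['', '999xna', 'i7y3y', '9xna', '7nt57jjd69xnahhc6z ', '99xna', '']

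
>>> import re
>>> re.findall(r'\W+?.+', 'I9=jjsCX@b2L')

This matches one or more of a non-word character (lazy); then one or more of any character.
No capturing groups, so `findall` returns the 1 full match string.

['=jjsCX@b2L']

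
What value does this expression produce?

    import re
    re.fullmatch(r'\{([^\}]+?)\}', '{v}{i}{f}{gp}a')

None

`re.fullmatch` is like wrapping the pattern in `^…$` (in single-line mode).
Here the string isn't matched end-to-end, so the call returns None.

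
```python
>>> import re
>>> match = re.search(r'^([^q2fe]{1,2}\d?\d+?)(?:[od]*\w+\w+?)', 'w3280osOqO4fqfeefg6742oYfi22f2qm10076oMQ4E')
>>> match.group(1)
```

'w328'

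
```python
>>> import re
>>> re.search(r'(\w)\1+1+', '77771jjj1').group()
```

The backreference `\1` re-matches whatever the first group consumed, character for character.
Unlike `match`, `search` isn't anchored — it looks for the pattern anywhere in the string.
The match spans [0:5] → '77771'.
Captured: group 1 = '7'.

'77771'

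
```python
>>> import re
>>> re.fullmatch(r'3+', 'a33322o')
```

None

The pattern matches one or more of a literal '3'.
`fullmatch` succeeds only if the pattern covers the string from start to end.
Here the pattern can't cover the whole string, so the call returns None.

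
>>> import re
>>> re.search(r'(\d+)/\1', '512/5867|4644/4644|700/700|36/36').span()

(9, 18)

`\1` is not a pattern — it's the concrete string captured by group 1, re-applied verbatim.
`re.search` scans for the first position where the pattern succeeds.
The match spans [9:18] → '4644/4644'.
Captured: group 1 = '4644'.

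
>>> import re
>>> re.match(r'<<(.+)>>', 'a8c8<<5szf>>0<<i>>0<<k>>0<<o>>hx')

None

`match` is anchored at position 0; if the pattern doesn't fit there, it returns None.
Here the pattern fails at index 0, so the call returns None.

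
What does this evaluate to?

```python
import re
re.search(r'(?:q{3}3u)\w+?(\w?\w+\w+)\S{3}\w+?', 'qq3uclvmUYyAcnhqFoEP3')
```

The pattern matches exactly 3 of the literal 'q', then the literal '3u' (non-capturing group); then one or more of a word character (lazy); then optionally a word character, then one or more of a word character, then one or more of a word character (captured); then exactly 3 of a non-whitespace character, then one or more of a word character (lazy).
`search` walks the string left to right and returns the first match it finds.
Here the pattern never matches, so the call returns None.

None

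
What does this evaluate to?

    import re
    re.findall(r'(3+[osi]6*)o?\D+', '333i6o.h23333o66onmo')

['333i6', '3333o66']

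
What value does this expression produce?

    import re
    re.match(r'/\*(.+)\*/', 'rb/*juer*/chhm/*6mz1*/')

`re.match` only tries the pattern at the start of the string.
Here the string doesn't start with a match, so the call returns None.

None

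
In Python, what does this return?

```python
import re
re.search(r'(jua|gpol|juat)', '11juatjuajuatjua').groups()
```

('jua',)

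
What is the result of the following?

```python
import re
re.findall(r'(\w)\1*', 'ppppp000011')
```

['p', '0', '1']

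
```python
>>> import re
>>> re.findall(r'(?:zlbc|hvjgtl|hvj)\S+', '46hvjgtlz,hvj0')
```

['hvjgtlz,hvj0']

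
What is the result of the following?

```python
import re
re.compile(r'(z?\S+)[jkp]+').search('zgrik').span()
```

(0, 5)

Pattern: optionally a literal 'z', then one or more of a non-whitespace character (captured); then one or more of one of [jkp].
`re.search` tries every starting position until one works.
The match spans [0:5] → 'zgrik'.
Captured: group 1 = 'zgri'.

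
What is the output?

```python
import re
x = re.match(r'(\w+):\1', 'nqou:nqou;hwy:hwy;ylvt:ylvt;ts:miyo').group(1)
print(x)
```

nqou

`\1` is not a pattern — it's the concrete string captured by group 1, re-applied verbatim.
`re.match` won't scan ahead — the pattern has to work from the very first character.
The match spans [0:9] → 'nqou:nqou'.
Captured: group 1 = 'nqou'.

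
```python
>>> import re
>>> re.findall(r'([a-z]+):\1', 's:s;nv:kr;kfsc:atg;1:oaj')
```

['s']

After group 1 captures some text, `\1` only succeeds where that same text appears again.
Matches: at [0:3] match 's:s', group 1 = 's'.
`findall` collects group 1 from the one match (1 total).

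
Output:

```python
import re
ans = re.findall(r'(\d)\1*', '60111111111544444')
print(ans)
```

A backreference is literal: `\1` must see the identical characters the first group matched.
Scanning left to right: at [0:1] match '6', group 1 = '6'; at [1:2] match '0', group 1 = '0'; at [2:11] match '111111111', group 1 = '1'; at [11:12] match '5', group 1 = '5'; at [12:17] match '44444', group 1 = '4'.
Because there's exactly one group, `findall` drops the full match and keeps group 1 from each hit.

['6', '0', '1', '5', '4']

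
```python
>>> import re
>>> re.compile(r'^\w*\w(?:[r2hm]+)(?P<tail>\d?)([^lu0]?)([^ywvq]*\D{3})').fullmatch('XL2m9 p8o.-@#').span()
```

`fullmatch` succeeds only if the pattern covers the string from start to end.
The match spans [0:13] → 'XL2m9 p8o.-@#'.

(0, 13)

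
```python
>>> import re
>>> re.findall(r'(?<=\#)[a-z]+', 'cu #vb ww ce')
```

['vb']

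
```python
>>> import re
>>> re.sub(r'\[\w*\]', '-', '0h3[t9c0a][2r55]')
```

'0h3--'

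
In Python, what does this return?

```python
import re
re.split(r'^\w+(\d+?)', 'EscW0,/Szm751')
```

['', '0', ',/Szm751']

The pattern matches anchored at the start of the string; then one or more of a word character; then one or more of a digit (lazy) (captured).
Matches to split on: at [0:5] → 'EscW0'.
The group in the pattern means `split` returns the separators' captures alongside the pieces.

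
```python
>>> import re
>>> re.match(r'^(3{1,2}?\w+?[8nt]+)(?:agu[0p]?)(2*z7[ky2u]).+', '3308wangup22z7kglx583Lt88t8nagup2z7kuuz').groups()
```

('3308wangup22z7kglx583Lt88t8n', '2z7k')

The match spans [0:39] → '3308wangup22z7kglx583Lt88t8nagup2z7kuuz'.
Captured: group 1 = '3308wangup22z7kglx583Lt88t8n', group 2 = '2z7k'.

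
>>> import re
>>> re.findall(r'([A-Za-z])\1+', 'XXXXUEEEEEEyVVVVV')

`\1` is not a pattern — it's the concrete string captured by group 1, re-applied verbatim.
Scanning left to right: at [0:4] match 'XXXX', group 1 = 'X'; at [5:11] match 'EEEEEE', group 1 = 'E'; at [12:17] match 'VVVVV', group 1 = 'V'.
`findall` collects group 1 from each match (3 total).

['X', 'E', 'V']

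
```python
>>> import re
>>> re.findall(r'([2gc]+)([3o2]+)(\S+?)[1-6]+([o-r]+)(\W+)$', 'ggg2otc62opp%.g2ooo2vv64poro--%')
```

This matches one or more of one of [2gc] (captured); then one or more of one of [3o2] (captured); then one or more of a non-whitespace character (lazy) (captured); then one or more of a character in [1-6]; then one or more of a character in [o-r] (captured); then one or more of a non-word character (captured); then anchored at the end.
With the lazy modifier that quantifier settles for the fewest repetitions that let the rest of the pattern succeed (the atoms after it are unaffected and can still be greedy).
Walking the string: at [0:31] match 'ggg2otc62opp%.g2ooo2vv64poro--%', groups = ('ggg2', 'o', 'tc62opp%.g2ooo2vv', 'poro', '--%').
With 5 capturing groups, `findall` returns a 5-tuple per match.

[('ggg2', 'o', 'tc62opp%.g2ooo2vv', 'poro', '--%')]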